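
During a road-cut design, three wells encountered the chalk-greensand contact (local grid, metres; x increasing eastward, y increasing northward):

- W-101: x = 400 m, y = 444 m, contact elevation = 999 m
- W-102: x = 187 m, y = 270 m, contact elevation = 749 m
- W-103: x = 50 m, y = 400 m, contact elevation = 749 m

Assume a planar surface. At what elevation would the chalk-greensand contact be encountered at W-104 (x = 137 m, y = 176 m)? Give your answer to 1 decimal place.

Let the plane be z = a·x + b·y + c.
W-102−W-101: −213a − 174b = −250;  W-103−W-101: −350a − 44b = −250.
Solving gives a = 0.63073, b = 0.66469.
Then c = 999 − a·400 − b·444 = 451.59.
At (137, 176): z = 86.4 + 117.0 + 451.59 = 655.0 m.

655.0 m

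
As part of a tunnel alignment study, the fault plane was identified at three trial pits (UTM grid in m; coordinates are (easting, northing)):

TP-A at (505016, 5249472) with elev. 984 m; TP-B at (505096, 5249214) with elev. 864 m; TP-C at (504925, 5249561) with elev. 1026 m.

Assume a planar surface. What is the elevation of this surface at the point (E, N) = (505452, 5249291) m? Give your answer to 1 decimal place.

Two edge vectors: TP-A→TP-B = (80, -258, -120), TP-A→TP-C = (-91, 89, 42).
Normal n = (TP-A→TP-B) × (TP-A→TP-C) = (-156, 7560, -16358).
So ∂z/∂E = −n_x/n_z = −0.009536618 and ∂z/∂N = −n_y/n_z = 0.462159188.
Intercept c from TP-A: 984 + 4816.14 − 2426091.72 = −2420291.57.
At (505452, 5249291): z = −4820.3 + 2426008.1 − 2420291.57 = 896.2 m.

896.2 m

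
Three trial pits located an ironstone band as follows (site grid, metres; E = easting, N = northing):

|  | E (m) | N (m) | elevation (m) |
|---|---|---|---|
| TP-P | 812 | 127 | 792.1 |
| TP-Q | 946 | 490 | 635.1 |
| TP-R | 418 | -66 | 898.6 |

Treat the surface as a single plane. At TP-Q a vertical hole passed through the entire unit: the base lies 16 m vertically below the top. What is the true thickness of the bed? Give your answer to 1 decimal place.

Two edge vectors: TP-P→TP-Q = (134, 363, -157), TP-P→TP-R = (-394, -193, 106.5).
Normal n = (TP-P→TP-Q) × (TP-P→TP-R) = (8358.5, 47587, 117160).
So ∂z/∂E = −n_x/n_z = −0.07134 and ∂z/∂N = −n_y/n_z = −0.40617.
|∇z| = √(a²+b²) = 0.41239, so dip δ = arctan(0.41239) = 22.41°.
True thickness = vertical thickness × cos δ = 16 × cos 22.41° = 14.8 m.

14.8 m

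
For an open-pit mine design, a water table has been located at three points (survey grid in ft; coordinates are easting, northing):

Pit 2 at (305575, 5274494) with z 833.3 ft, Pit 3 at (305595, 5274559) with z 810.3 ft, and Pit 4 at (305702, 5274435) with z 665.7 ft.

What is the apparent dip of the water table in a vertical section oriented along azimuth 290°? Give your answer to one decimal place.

Two edge vectors: Pit 2→Pit 3 = (20, 65, -23), Pit 2→Pit 4 = (127, -59, -167.6).
Normal n = (Pit 2→Pit 3) × (Pit 2→Pit 4) = (-12251, 431, -9435).
So ∂z/∂easting = −n_x/n_z = −1.29846 and ∂z/∂northing = −n_y/n_z = 0.04568.
Unit vector along 290° is (sin 290°, cos 290°) = (-0.9397, 0.3420).
Slope in that direction = a·(-0.9397) + b·(0.3420) = 1.23578.
Apparent dip = arctan|1.23578| = 51.0° (true dip is 52.4°, so apparent ≤ true as expected).

51.0°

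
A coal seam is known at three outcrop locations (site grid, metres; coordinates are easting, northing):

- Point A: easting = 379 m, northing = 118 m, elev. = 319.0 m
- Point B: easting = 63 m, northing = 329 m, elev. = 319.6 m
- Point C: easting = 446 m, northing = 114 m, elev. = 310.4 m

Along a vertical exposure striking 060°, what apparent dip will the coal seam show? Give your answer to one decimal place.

Let the plane be z = a·easting + b·northing + c.
Point B−Point A: −316a + 211b = 0.6;  Point C−Point A: 67a − 4b = −8.6.
Solving gives a = −0.14078, b = −0.20799.
Unit vector along 060° is (sin 60°, cos 60°) = (0.8660, 0.5000).
Slope in that direction = a·(0.8660) + b·(0.5000) = −0.22591.
Apparent dip = arctan|0.22591| = 12.7° (true dip is 14.1°, so apparent ≤ true as expected).

12.7°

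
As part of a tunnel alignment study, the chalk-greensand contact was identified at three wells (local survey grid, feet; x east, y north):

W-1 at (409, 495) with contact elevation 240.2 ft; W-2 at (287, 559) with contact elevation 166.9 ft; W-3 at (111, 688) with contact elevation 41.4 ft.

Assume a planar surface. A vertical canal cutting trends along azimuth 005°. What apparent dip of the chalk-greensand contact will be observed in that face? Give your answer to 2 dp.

26.97°

Two edge vectors: W-1→W-2 = (-122, 64, -73.3), W-1→W-3 = (-298, 193, -198.8).
Normal n = (W-1→W-2) × (W-1→W-3) = (1423.7, -2410.2, -4474).
So ∂z/∂x = −n_x/n_z = 0.31822 and ∂z/∂y = −n_y/n_z = −0.53871.
Unit vector along 005° is (sin 5°, cos 5°) = (0.0872, 0.9962).
Slope in that direction = a·(0.0872) + b·(0.9962) = −0.50893.
Apparent dip = arctan|0.50893| = 26.97° (true dip is 32.0°, so apparent ≤ true as expected).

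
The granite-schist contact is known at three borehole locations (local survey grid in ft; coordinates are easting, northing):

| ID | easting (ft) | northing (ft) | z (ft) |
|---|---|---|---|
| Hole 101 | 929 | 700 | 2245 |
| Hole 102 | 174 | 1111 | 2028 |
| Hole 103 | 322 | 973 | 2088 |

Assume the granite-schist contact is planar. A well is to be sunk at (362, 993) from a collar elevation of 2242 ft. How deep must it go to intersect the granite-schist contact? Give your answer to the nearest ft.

Two edge vectors: Hole 101→Hole 102 = (-755, 411, -217), Hole 101→Hole 103 = (-607, 273, -157).
Normal n = (Hole 101→Hole 102) × (Hole 101→Hole 103) = (-5286, 13184, 43362).
So ∂z/∂easting = −n_x/n_z = 0.12190 and ∂z/∂northing = −n_y/n_z = −0.30405.
Intercept c from Hole 101: 2245 − 113.25 + 212.83 = 2344.58.
At (362, 993): z_contact = 44.1 − 301.9 + 2344.58 = 2086.8 ft.
Depth below ground = 2242 − 2086.8 = 155 ft.

155 ft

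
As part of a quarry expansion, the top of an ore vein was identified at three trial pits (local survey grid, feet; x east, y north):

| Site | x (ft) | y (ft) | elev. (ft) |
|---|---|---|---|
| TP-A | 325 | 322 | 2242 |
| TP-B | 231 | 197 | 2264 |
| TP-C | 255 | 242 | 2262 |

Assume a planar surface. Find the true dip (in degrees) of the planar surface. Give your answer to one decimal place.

33.5°

Let the plane be z = a·x + b·y + c.
TP-B−TP-A: −94a − 125b = 22;  TP-C−TP-A: −70a − 80b = 20.
Solving gives a = −0.60163, b = 0.27642.
Gradient magnitude |∇z| = √(a² + b²) = √(0.36195 + 0.07641) = 0.66209.
True dip = arctan(0.66209) = 33.5°, dipping toward ESE (azimuth ≈ 115°).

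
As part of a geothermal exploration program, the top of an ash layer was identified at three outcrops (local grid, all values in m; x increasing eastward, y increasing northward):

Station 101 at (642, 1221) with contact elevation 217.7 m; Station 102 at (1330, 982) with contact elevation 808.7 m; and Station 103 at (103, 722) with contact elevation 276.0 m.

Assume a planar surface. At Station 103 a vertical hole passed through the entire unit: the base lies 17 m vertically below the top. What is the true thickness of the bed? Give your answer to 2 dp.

12.23 m

Two edge vectors: Station 101→Station 102 = (688, -239, 591), Station 101→Station 103 = (-539, -499, 58.3).
Normal n = (Station 101→Station 102) × (Station 101→Station 103) = (280975.3, -358659.4, -472133).
So ∂z/∂x = −n_x/n_z = 0.59512 and ∂z/∂y = −n_y/n_z = −0.75966.
|∇z| = √(a²+b²) = 0.96501, so dip δ = arctan(0.96501) = 43.98°.
True thickness = vertical thickness × cos δ = 17 × cos 43.98° = 12.23 m.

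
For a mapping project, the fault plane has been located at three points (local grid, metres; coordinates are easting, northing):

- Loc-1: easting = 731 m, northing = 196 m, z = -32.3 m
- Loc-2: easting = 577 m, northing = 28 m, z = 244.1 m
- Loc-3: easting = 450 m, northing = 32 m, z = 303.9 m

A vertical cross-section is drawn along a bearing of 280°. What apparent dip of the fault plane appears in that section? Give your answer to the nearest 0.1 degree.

16.5°

Two edge vectors: Loc-1→Loc-2 = (-154, -168, 276.4), Loc-1→Loc-3 = (-281, -164, 336.2).
Normal n = (Loc-1→Loc-2) × (Loc-1→Loc-3) = (-11152, -25893.6, -21952).
So ∂z/∂easting = −n_x/n_z = −0.50802 and ∂z/∂northing = −n_y/n_z = −1.17956.
Unit vector along 280° is (sin 280°, cos 280°) = (-0.9848, 0.1736).
Slope in that direction = a·(-0.9848) + b·(0.1736) = 0.29547.
Apparent dip = arctan|0.29547| = 16.5° (true dip is 52.1°, so apparent ≤ true as expected).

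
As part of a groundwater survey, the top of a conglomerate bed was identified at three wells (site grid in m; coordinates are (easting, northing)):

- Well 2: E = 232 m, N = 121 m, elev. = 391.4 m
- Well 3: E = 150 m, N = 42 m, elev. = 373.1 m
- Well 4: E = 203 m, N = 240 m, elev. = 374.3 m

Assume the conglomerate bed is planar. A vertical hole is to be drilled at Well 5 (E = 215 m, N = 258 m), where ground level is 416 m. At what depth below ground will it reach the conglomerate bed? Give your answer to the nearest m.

39 m

Let the plane be z = a·E + b·N + c.
Well 3−Well 2: −82a − 79b = −18.3;  Well 4−Well 2: −29a + 119b = −17.1.
Solving gives a = 0.29285, b = −0.07233.
Then c = 391.4 − a·232 − b·121 = 332.21.
At (215, 258): z_contact = 63.0 − 18.7 + 332.21 = 376.5 m.
Depth below ground = 416 − 376.5 = 39 m.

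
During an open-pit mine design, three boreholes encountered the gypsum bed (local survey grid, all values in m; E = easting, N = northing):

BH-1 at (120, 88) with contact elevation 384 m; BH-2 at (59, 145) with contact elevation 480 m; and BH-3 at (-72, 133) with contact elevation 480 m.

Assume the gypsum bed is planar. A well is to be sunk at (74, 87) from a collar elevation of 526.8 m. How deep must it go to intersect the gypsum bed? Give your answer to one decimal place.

Let the plane be z = a·E + b·N + c.
BH-2−BH-1: −61a + 57b = 96;  BH-3−BH-1: −192a + 45b = 96.
Solving gives a = −0.14050, b = 1.53385.
Then c = 384 − a·120 − b·88 = 265.88.
At (74, 87): z_contact = −10.40 + 133.44 + 265.88 = 388.93 m.
Depth below ground = 526.8 − 388.93 = 137.9 m.

137.9 m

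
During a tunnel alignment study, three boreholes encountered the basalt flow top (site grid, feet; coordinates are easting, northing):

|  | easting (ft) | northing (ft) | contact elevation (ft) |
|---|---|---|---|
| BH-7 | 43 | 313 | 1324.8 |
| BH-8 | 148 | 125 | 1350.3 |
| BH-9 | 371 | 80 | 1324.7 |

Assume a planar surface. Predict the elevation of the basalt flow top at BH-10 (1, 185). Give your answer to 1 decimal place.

1360.3 ft

Let the plane be z = a·easting + b·northing + c.
BH-8−BH-7: 105a − 188b = 25.5;  BH-9−BH-7: 328a − 233b = −0.1.
Solving gives a = −0.16023, b = −0.22513.
Then c = 1324.8 − a·43 − b·313 = 1402.15.
At (1, 185): z = −0.2 − 41.6 + 1402.15 = 1360.3 ft.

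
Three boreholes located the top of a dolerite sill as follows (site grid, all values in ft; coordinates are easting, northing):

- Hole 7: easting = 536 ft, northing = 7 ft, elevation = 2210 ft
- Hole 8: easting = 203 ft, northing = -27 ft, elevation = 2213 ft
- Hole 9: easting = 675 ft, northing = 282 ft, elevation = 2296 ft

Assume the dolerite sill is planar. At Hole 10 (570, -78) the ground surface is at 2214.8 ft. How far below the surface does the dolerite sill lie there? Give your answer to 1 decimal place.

34.7 ft

Two edge vectors: Hole 7→Hole 8 = (-333, -34, 3), Hole 7→Hole 9 = (139, 275, 86).
Normal n = (Hole 7→Hole 8) × (Hole 7→Hole 9) = (-3749, 29055, -86849).
So ∂z/∂easting = −n_x/n_z = −0.04317 and ∂z/∂northing = −n_y/n_z = 0.33455.
Intercept c from Hole 7: 2210 + 23.14 − 2.34 = 2230.80.
At (570, -78): z_contact = −24.61 − 26.09 + 2230.80 = 2180.10 ft.
Depth below ground = 2214.8 − 2180.10 = 34.7 ft.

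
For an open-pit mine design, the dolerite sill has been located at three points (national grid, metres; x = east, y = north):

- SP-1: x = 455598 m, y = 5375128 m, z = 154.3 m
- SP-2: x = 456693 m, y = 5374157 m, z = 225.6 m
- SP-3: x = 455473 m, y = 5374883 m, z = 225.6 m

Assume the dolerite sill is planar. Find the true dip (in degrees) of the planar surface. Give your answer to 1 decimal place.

Let the plane be z = a·x + b·y + c.
SP-2−SP-1: 1095a − 971b = 71.3;  SP-3−SP-1: −125a − 245b = 71.3.
Solving gives a = −0.13285, b = −0.22324.
Gradient magnitude |∇z| = √(a² + b²) = √(0.01765 + 0.04984) = 0.25978.
True dip = arctan(0.25978) = 14.6°, dipping toward NNE (azimuth ≈ 031°).

14.6°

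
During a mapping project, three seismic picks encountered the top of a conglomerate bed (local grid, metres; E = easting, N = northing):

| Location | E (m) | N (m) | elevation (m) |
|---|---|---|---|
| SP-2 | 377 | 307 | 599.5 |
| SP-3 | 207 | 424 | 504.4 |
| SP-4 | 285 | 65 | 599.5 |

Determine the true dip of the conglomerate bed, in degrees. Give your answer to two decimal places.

Two edge vectors: SP-2→SP-3 = (-170, 117, -95.1), SP-2→SP-4 = (-92, -242, 0).
Normal n = (SP-2→SP-3) × (SP-2→SP-4) = (-23014.2, 8749.2, 51904).
So ∂z/∂E = −n_x/n_z = 0.44340 and ∂z/∂N = −n_y/n_z = −0.16857.
Gradient magnitude |∇z| = √(a² + b²) = √(0.19660 + 0.02841) = 0.47436.
True dip = arctan(0.47436) = 25.38°, dipping toward WNW (azimuth ≈ 291°).

25.38°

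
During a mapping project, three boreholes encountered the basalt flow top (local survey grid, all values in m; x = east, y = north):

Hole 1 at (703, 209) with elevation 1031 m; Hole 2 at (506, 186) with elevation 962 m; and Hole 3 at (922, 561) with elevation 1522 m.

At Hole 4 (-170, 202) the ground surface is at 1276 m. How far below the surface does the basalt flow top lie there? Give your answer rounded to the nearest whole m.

Let the plane be z = a·x + b·y + c.
Hole 2−Hole 1: −197a − 23b = −69;  Hole 3−Hole 1: 219a + 352b = 491.
Solving gives a = 0.20208, b = 1.26916.
Then c = 1031 − a·703 − b·209 = 623.68.
At (-170, 202): z_contact = −34.4 + 256.4 + 623.68 = 845.7 m.
Depth below ground = 1276 − 845.7 = 430 m.

430 m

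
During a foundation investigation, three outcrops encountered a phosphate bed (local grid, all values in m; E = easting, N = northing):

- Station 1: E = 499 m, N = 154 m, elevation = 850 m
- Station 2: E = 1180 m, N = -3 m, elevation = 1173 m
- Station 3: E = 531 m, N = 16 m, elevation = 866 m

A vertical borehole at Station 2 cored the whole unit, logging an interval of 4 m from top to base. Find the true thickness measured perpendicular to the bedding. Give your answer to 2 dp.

3.62 m

Two edge vectors: Station 1→Station 2 = (681, -157, 323), Station 1→Station 3 = (32, -138, 16).
Normal n = (Station 1→Station 2) × (Station 1→Station 3) = (42062, -560, -88954).
So ∂z/∂E = −n_x/n_z = 0.47285 and ∂z/∂N = −n_y/n_z = −0.00630.
|∇z| = √(a²+b²) = 0.47289, so dip δ = arctan(0.47289) = 25.31°.
True thickness = vertical thickness × cos δ = 4 × cos 25.31° = 3.62 m.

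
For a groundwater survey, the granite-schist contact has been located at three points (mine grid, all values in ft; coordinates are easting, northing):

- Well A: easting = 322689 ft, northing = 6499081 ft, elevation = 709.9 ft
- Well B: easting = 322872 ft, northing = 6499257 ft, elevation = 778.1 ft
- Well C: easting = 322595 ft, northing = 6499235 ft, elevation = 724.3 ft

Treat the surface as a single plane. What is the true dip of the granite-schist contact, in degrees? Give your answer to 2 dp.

15.08°

Two edge vectors: Well A→Well B = (183, 176, 68.2), Well A→Well C = (-94, 154, 14.4).
Normal n = (Well A→Well B) × (Well A→Well C) = (-7968.4, -9046, 44726).
So ∂z/∂easting = −n_x/n_z = 0.17816 and ∂z/∂northing = −n_y/n_z = 0.20225.
Gradient magnitude |∇z| = √(a² + b²) = √(0.03174 + 0.04091) = 0.26953.
True dip = arctan(0.26953) = 15.08°, dipping toward SW (azimuth ≈ 221°).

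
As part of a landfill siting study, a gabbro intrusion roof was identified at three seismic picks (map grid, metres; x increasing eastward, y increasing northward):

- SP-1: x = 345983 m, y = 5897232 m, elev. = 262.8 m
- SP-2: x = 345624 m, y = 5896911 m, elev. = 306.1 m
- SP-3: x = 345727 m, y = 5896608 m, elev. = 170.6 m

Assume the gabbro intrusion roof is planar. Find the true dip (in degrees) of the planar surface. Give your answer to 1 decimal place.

Let the plane be z = a·x + b·y + c.
SP-2−SP-1: −359a − 321b = 43.3;  SP-3−SP-1: −256a − 624b = −92.2.
Solving gives a = −0.39915, b = 0.31151.
Gradient magnitude |∇z| = √(a² + b²) = √(0.15932 + 0.09704) = 0.50632.
True dip = arctan(0.50632) = 26.9°, dipping toward SE (azimuth ≈ 128°).

26.9°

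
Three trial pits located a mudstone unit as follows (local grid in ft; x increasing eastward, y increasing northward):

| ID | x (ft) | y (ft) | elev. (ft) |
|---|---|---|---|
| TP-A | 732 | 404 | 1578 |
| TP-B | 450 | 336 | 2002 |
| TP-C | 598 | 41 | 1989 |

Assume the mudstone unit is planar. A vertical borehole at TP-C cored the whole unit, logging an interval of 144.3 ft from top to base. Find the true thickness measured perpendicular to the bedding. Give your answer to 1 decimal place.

Let the plane be z = a·x + b·y + c.
TP-B−TP-A: −282a − 68b = 424;  TP-C−TP-A: −134a − 363b = 411.
Solving gives a = −1.35076, b = −0.63360.
|∇z| = √(a²+b²) = 1.49198, so dip δ = arctan(1.49198) = 56.17°.
True thickness = vertical thickness × cos δ = 144.3 × cos 56.17° = 80.3 ft.

80.3 ft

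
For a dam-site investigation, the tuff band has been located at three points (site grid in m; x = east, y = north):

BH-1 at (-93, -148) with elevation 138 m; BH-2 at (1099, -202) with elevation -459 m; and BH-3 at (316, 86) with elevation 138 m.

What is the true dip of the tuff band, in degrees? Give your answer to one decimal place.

43.1°

Let the plane be z = a·x + b·y + c.
BH-2−BH-1: 1192a − 54b = −597;  BH-3−BH-1: 409a + 234b = 0.
Solving gives a = −0.46409, b = 0.81117.
Gradient magnitude |∇z| = √(a² + b²) = √(0.21538 + 0.65799) = 0.93455.
True dip = arctan(0.93455) = 43.1°, dipping toward SSE (azimuth ≈ 150°).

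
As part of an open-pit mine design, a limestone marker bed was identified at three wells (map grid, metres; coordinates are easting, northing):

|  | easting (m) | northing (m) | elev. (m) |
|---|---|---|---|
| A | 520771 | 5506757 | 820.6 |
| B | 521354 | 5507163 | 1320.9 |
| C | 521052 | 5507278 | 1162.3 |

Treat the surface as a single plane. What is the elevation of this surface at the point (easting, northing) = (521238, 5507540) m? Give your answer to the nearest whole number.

Let the plane be z = a·easting + b·northing + c.
B−A: 583a + 406b = 500.3;  C−A: 281a + 521b = 341.7.
Solving gives a = 0.64287688, b = 0.30912015.
Then c = 820.6 − a·520771 − b·5506757 = −2036220.58.
At (521238, 5507540): z = 335091.9 + 1702491.6 − 2036220.58 = 1362.9 m.

1363 m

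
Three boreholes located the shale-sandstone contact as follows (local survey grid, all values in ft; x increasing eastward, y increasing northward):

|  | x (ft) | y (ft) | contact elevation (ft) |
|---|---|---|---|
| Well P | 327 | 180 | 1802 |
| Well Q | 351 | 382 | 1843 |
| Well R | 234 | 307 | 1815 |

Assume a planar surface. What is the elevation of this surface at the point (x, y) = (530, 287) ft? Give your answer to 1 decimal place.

Let the plane be z = a·x + b·y + c.
Well Q−Well P: 24a + 202b = 41;  Well R−Well P: −93a + 127b = 13.
Solving gives a = 0.11821, b = 0.18893.
Then c = 1802 − a·327 − b·180 = 1729.34.
At (530, 287): z = 62.7 + 54.2 + 1729.34 = 1846.2 ft.

1846.2 ft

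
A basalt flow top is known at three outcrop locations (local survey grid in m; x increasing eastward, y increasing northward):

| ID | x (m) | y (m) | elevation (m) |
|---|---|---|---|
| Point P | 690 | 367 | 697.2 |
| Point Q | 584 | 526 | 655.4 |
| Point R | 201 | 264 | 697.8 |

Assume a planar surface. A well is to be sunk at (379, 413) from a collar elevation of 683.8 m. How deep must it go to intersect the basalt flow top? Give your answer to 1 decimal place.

Two edge vectors: Point P→Point Q = (-106, 159, -41.8), Point P→Point R = (-489, -103, 0.6).
Normal n = (Point P→Point Q) × (Point P→Point R) = (-4210, 20503.8, 88669).
So ∂z/∂x = −n_x/n_z = 0.04748 and ∂z/∂y = −n_y/n_z = −0.23124.
Intercept c from Point P: 697.2 − 32.76 + 84.86 = 749.30.
At (379, 413): z_contact = 17.99 − 95.50 + 749.30 = 671.80 m.
Depth below ground = 683.8 − 671.80 = 12.0 m.

12.0 m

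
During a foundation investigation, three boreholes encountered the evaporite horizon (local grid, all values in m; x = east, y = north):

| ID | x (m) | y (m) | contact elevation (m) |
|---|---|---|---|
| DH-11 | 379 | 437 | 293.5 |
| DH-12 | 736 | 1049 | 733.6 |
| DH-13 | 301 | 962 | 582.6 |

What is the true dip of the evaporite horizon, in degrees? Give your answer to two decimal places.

Two edge vectors: DH-11→DH-12 = (357, 612, 440.1), DH-11→DH-13 = (-78, 525, 289.1).
Normal n = (DH-11→DH-12) × (DH-11→DH-13) = (-54123.3, -137536.5, 235161).
So ∂z/∂x = −n_x/n_z = 0.23015 and ∂z/∂y = −n_y/n_z = 0.58486.
Gradient magnitude |∇z| = √(a² + b²) = √(0.05297 + 0.34206) = 0.62852.
True dip = arctan(0.62852) = 32.15°, dipping toward SSW (azimuth ≈ 201°).

32.15°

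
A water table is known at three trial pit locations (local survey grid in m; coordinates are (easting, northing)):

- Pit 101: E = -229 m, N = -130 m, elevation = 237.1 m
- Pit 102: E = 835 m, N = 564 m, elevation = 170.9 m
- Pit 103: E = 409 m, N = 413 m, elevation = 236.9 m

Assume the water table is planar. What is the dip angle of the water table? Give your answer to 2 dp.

22.25°

Two edge vectors: Pit 101→Pit 102 = (1064, 694, -66.2), Pit 101→Pit 103 = (638, 543, -0.2).
Normal n = (Pit 101→Pit 102) × (Pit 101→Pit 103) = (35807.8, -42022.8, 134980).
So ∂z/∂E = −n_x/n_z = −0.26528 and ∂z/∂N = −n_y/n_z = 0.31133.
Gradient magnitude |∇z| = √(a² + b²) = √(0.07037 + 0.09692) = 0.40902.
True dip = arctan(0.40902) = 22.25°, dipping toward SE (azimuth ≈ 140°).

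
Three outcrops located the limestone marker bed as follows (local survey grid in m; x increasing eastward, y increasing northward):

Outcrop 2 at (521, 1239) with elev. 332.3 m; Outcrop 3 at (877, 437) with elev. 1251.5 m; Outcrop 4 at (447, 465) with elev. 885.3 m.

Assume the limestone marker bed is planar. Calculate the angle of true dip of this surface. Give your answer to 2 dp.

48.37°

Let the plane be z = a·x + b·y + c.
Outcrop 3−Outcrop 2: 356a − 802b = 919.2;  Outcrop 4−Outcrop 2: −74a − 774b = 553.
Solving gives a = 0.80012, b = −0.79097.
Gradient magnitude |∇z| = √(a² + b²) = √(0.64020 + 0.62563) = 1.12509.
True dip = arctan(1.12509) = 48.37°, dipping toward NW (azimuth ≈ 315°).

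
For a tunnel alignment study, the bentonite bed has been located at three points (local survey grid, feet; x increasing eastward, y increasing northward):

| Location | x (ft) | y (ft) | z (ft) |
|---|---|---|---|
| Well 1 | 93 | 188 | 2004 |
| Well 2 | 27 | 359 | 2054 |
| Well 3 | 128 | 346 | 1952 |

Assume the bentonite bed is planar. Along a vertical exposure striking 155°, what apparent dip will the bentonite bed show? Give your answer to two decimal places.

18.75°

Two edge vectors: Well 1→Well 2 = (-66, 171, 50), Well 1→Well 3 = (35, 158, -52).
Normal n = (Well 1→Well 2) × (Well 1→Well 3) = (-16792, -1682, -16413).
So ∂z/∂x = −n_x/n_z = −1.02309 and ∂z/∂y = −n_y/n_z = −0.10248.
Unit vector along 155° is (sin 155°, cos 155°) = (0.4226, -0.9063).
Slope in that direction = a·(0.4226) + b·(-0.9063) = −0.33950.
Apparent dip = arctan|0.33950| = 18.75° (true dip is 45.8°, so apparent ≤ true as expected).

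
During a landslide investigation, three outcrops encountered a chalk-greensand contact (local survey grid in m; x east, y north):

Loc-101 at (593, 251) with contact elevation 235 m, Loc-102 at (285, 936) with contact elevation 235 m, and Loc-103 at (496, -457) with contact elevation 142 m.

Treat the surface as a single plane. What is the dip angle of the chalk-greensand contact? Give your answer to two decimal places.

13.79°

Two edge vectors: Loc-101→Loc-102 = (-308, 685, 0), Loc-101→Loc-103 = (-97, -708, -93).
Normal n = (Loc-101→Loc-102) × (Loc-101→Loc-103) = (-63705, -28644, 284509).
So ∂z/∂x = −n_x/n_z = 0.22391 and ∂z/∂y = −n_y/n_z = 0.10068.
Gradient magnitude |∇z| = √(a² + b²) = √(0.05014 + 0.01014) = 0.24551.
True dip = arctan(0.24551) = 13.79°, dipping toward WSW (azimuth ≈ 246°).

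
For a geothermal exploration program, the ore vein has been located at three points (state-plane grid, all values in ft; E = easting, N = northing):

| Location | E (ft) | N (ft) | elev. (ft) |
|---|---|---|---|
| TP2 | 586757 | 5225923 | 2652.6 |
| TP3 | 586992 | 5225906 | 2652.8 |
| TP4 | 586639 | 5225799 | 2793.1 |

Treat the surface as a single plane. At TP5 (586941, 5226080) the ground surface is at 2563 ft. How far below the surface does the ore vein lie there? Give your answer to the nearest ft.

91 ft

Two edge vectors: TP2→TP3 = (235, -17, 0.2), TP2→TP4 = (-118, -124, 140.5).
Normal n = (TP2→TP3) × (TP2→TP4) = (-2363.7, -33041.1, -31146).
So ∂z/∂E = −n_x/n_z = −0.07589097 and ∂z/∂N = −n_y/n_z = −1.06084569.
Intercept c from TP2: 2652.6 + 44529.56 + 5543897.91 = 5591080.07.
At (586941, 5226080): z_contact = −44543.5 − 5544064.5 + 5591080.07 = 2472.1 ft.
Depth below ground = 2563 − 2472.1 = 91 ft.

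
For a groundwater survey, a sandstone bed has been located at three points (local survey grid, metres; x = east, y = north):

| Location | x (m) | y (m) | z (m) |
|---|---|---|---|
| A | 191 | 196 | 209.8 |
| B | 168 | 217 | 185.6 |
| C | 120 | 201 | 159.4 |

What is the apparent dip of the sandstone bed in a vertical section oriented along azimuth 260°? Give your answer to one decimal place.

31.0°

Two edge vectors: A→B = (-23, 21, -24.2), A→C = (-71, 5, -50.4).
Normal n = (A→B) × (A→C) = (-937.4, 559, 1376).
So ∂z/∂x = −n_x/n_z = 0.68125 and ∂z/∂y = −n_y/n_z = −0.40625.
Unit vector along 260° is (sin 260°, cos 260°) = (-0.9848, -0.1736).
Slope in that direction = a·(-0.9848) + b·(-0.1736) = −0.60036.
Apparent dip = arctan|0.60036| = 31.0° (true dip is 38.4°, so apparent ≤ true as expected).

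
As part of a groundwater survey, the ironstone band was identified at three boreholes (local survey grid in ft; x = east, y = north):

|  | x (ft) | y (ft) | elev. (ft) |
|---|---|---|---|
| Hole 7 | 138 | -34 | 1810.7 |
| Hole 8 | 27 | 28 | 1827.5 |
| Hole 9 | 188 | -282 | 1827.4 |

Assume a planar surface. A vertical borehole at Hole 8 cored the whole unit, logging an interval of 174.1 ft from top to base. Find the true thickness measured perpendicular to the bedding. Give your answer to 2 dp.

169.30 ft

Two edge vectors: Hole 7→Hole 8 = (-111, 62, 16.8), Hole 7→Hole 9 = (50, -248, 16.7).
Normal n = (Hole 7→Hole 8) × (Hole 7→Hole 9) = (5201.8, 2693.7, 24428).
So ∂z/∂x = −n_x/n_z = −0.21294 and ∂z/∂y = −n_y/n_z = −0.11027.
|∇z| = √(a²+b²) = 0.23980, so dip δ = arctan(0.23980) = 13.48°.
True thickness = vertical thickness × cos δ = 174.1 × cos 13.48° = 169.30 ft.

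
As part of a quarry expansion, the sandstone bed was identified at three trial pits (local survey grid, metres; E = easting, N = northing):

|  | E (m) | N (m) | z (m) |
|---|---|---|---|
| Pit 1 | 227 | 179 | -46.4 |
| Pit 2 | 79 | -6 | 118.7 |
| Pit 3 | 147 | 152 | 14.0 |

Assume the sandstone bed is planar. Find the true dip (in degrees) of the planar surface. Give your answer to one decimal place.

36.4°

Let the plane be z = a·E + b·N + c.
Pit 2−Pit 1: −148a − 185b = 165.1;  Pit 3−Pit 1: −80a − 27b = 60.4.
Solving gives a = −0.62165, b = −0.39511.
Gradient magnitude |∇z| = √(a² + b²) = √(0.38645 + 0.15611) = 0.73659.
True dip = arctan(0.73659) = 36.4°, dipping toward ENE (azimuth ≈ 058°).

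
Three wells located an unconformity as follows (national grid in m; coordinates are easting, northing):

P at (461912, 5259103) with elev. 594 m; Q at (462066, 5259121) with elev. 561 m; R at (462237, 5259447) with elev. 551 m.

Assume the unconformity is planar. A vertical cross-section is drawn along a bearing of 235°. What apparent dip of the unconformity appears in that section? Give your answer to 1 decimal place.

Two edge vectors: P→Q = (154, 18, -33), P→R = (325, 344, -43).
Normal n = (P→Q) × (P→R) = (10578, -4103, 47126).
So ∂z/∂easting = −n_x/n_z = −0.22446 and ∂z/∂northing = −n_y/n_z = 0.08706.
Unit vector along 235° is (sin 235°, cos 235°) = (-0.8192, -0.5736).
Slope in that direction = a·(-0.8192) + b·(-0.5736) = 0.13393.
Apparent dip = arctan|0.13393| = 7.6° (true dip is 13.5°, so apparent ≤ true as expected).

7.6°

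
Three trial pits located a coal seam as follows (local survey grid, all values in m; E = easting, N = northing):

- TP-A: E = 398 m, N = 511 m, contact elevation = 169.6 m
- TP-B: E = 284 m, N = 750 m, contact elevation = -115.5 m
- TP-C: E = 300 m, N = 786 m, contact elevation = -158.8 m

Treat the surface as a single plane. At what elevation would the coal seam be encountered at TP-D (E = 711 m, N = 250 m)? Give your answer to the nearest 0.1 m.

Two edge vectors: TP-A→TP-B = (-114, 239, -285.1), TP-A→TP-C = (-98, 275, -328.4).
Normal n = (TP-A→TP-B) × (TP-A→TP-C) = (-85.1, -9497.8, -7928).
So ∂z/∂E = −n_x/n_z = −0.01073 and ∂z/∂N = −n_y/n_z = −1.19801.
Intercept c from TP-A: 169.6 + 4.27 + 612.18 = 786.05.
At (711, 250): z = −7.6 − 299.5 + 786.05 = 478.9 m.

478.9 m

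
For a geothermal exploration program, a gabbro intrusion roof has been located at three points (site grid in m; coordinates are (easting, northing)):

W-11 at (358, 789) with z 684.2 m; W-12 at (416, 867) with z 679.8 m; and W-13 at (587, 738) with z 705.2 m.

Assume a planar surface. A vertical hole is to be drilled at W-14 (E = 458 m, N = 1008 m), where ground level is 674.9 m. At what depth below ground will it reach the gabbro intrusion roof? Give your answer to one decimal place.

7.3 m

Let the plane be z = a·E + b·N + c.
W-12−W-11: 58a + 78b = −4.4;  W-13−W-11: 229a − 51b = 21.
Solving gives a = 0.067896, b = −0.106897.
Then c = 684.2 − a·358 − b·789 = 744.24.
At (458, 1008): z_contact = 31.10 − 107.75 + 744.24 = 667.58 m.
Depth below ground = 674.9 − 667.58 = 7.3 m.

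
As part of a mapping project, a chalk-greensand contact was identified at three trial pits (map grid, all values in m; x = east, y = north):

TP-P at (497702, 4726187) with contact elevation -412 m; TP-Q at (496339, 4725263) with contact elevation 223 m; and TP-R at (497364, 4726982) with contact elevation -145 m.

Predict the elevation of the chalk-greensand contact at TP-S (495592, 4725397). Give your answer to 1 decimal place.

Let the plane be z = a·x + b·y + c.
TP-Q−TP-P: −1363a − 924b = 635;  TP-R−TP-P: −338a + 795b = 267.
Solving gives a = −0.538387145, b = 0.106949868.
Then c = -412 − a·497702 − b·4726187 = −237920.72.
At (495592, 4725397): z = −266820.4 + 505380.6 − 237920.72 = 639.5 m.

639.5 m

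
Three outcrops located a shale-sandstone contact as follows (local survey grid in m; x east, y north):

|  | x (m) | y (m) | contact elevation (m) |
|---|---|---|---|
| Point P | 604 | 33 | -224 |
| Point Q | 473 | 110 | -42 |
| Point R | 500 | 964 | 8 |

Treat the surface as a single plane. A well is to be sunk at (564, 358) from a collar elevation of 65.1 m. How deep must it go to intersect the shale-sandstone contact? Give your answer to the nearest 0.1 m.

203.2 m

Let the plane be z = a·x + b·y + c.
Point Q−Point P: −131a + 77b = 182;  Point R−Point P: −104a + 931b = 232.
Solving gives a = −1.33018, b = 0.10060.
Then c = -224 − a·604 − b·33 = 576.11.
At (564, 358): z_contact = −750.22 + 36.02 + 576.11 = -138.10 m.
Depth below ground = 65.1 − (-138.10) = 203.2 m.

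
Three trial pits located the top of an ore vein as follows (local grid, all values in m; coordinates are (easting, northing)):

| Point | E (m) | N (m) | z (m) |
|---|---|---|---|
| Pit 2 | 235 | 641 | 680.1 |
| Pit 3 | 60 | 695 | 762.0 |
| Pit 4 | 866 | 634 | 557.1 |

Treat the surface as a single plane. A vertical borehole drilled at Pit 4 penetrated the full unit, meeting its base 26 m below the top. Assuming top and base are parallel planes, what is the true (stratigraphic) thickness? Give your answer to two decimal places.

Two edge vectors: Pit 2→Pit 3 = (-175, 54, 81.9), Pit 2→Pit 4 = (631, -7, -123).
Normal n = (Pit 2→Pit 3) × (Pit 2→Pit 4) = (-6068.7, 30153.9, -32849).
So ∂z/∂E = −n_x/n_z = −0.18475 and ∂z/∂N = −n_y/n_z = 0.91795.
|∇z| = √(a²+b²) = 0.93636, so dip δ = arctan(0.93636) = 43.12°.
True thickness = vertical thickness × cos δ = 26 × cos 43.12° = 18.98 m.

18.98 m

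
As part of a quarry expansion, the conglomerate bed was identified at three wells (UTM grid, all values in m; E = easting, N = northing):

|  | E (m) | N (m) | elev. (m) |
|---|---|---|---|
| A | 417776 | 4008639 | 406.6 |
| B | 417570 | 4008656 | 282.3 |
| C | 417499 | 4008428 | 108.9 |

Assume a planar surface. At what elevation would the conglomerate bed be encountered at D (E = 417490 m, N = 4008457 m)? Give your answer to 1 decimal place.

Let the plane be z = a·E + b·N + c.
B−A: −206a + 17b = −124.3;  C−A: −277a − 211b = −297.7.
Solving gives a = 0.649469642, b = 0.558279190.
Then c = 406.6 − a·417776 − b·4008639 = −2508865.96.
At (417490, 4008457): z = 271147.1 + 2237838.1 − 2508865.96 = 119.2 m.

119.2 m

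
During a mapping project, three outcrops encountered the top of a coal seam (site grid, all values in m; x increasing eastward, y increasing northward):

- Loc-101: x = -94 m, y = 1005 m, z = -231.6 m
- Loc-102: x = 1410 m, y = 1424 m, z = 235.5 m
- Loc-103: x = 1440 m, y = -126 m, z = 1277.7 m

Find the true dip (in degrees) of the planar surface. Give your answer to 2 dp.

Two edge vectors: Loc-101→Loc-102 = (1504, 419, 467.1), Loc-101→Loc-103 = (1534, -1131, 1509.3).
Normal n = (Loc-101→Loc-102) × (Loc-101→Loc-103) = (1160686.8, -1553455.8, -2343770).
So ∂z/∂x = −n_x/n_z = 0.49522 and ∂z/∂y = −n_y/n_z = −0.66280.
Gradient magnitude |∇z| = √(a² + b²) = √(0.24524 + 0.43931) = 0.82738.
True dip = arctan(0.82738) = 39.60°, dipping toward NW (azimuth ≈ 323°).

39.60°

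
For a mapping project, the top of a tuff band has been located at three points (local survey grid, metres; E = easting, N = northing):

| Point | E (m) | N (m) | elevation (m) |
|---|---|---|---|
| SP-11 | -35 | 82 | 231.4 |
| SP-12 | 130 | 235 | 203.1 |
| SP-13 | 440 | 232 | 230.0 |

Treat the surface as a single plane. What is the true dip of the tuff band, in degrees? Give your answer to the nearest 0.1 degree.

16.1°

Two edge vectors: SP-11→SP-12 = (165, 153, -28.3), SP-11→SP-13 = (475, 150, -1.4).
Normal n = (SP-11→SP-12) × (SP-11→SP-13) = (4030.8, -13211.5, -47925).
So ∂z/∂E = −n_x/n_z = 0.08411 and ∂z/∂N = −n_y/n_z = −0.27567.
Gradient magnitude |∇z| = √(a² + b²) = √(0.00707 + 0.07599) = 0.28822.
True dip = arctan(0.28822) = 16.1°, dipping toward NNW (azimuth ≈ 343°).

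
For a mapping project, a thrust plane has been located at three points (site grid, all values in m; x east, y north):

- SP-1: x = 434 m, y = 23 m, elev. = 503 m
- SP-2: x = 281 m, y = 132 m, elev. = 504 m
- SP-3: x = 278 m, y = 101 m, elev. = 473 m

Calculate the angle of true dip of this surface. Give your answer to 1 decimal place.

48.9°

Let the plane be z = a·x + b·y + c.
SP-2−SP-1: −153a + 109b = 1;  SP-3−SP-1: −156a + 78b = −30.
Solving gives a = 0.66036, b = 0.93609.
Gradient magnitude |∇z| = √(a² + b²) = √(0.43607 + 0.87627) = 1.14557.
True dip = arctan(1.14557) = 48.9°, dipping toward SW (azimuth ≈ 215°).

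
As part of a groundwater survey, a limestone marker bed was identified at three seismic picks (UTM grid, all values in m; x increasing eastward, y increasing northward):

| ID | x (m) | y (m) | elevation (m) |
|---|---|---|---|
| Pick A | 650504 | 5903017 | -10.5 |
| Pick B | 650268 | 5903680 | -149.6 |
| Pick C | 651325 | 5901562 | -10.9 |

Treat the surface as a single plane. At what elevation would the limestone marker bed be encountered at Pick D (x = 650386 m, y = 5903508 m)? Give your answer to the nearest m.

Let the plane be z = a·x + b·y + c.
Pick B−Pick A: −236a + 663b = −139.1;  Pick C−Pick A: 821a − 1455b = −0.4.
Solving gives a = −1.00852331, b = −0.56879563.
Then c = -10.5 − a·650504 − b·5903017 = 4013648.21.
At (650386, 5903508): z = −655929.4 − 3357889.5 + 4013648.21 = -170.8 m.

-171 m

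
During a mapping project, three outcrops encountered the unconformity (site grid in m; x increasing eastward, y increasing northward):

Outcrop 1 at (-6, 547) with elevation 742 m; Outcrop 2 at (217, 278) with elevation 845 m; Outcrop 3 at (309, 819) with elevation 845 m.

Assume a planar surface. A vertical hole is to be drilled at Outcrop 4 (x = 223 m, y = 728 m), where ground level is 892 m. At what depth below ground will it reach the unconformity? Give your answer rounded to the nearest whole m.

Two edge vectors: Outcrop 1→Outcrop 2 = (223, -269, 103), Outcrop 1→Outcrop 3 = (315, 272, 103).
Normal n = (Outcrop 1→Outcrop 2) × (Outcrop 1→Outcrop 3) = (-55723, 9476, 145391).
So ∂z/∂x = −n_x/n_z = 0.38326 and ∂z/∂y = −n_y/n_z = −0.06518.
Intercept c from Outcrop 1: 742 + 2.30 + 35.65 = 779.95.
At (223, 728): z_contact = 85.5 − 47.4 + 779.95 = 818.0 m.
Depth below ground = 892 − 818.0 = 74 m.

74 m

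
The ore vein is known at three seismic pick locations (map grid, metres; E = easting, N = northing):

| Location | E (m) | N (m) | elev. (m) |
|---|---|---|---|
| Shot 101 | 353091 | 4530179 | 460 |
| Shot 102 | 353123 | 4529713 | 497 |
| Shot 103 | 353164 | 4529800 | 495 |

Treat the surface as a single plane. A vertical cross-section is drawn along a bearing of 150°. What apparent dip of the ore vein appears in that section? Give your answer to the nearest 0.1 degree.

Let the plane be z = a·E + b·N + c.
Shot 102−Shot 101: 32a − 466b = 37;  Shot 103−Shot 101: 73a − 379b = 35.
Solving gives a = 0.10448, b = −0.07222.
Unit vector along 150° is (sin 150°, cos 150°) = (0.5000, -0.8660).
Slope in that direction = a·(0.5000) + b·(-0.8660) = 0.11479.
Apparent dip = arctan|0.11479| = 6.5° (true dip is 7.2°, so apparent ≤ true as expected).

6.5°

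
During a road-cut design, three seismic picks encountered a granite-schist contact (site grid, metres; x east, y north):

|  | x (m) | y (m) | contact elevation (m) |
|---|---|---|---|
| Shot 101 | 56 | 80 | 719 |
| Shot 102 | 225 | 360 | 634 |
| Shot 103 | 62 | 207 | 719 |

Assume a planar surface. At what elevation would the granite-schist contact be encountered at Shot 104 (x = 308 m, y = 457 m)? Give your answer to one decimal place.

591.2 m

Let the plane be z = a·x + b·y + c.
Shot 102−Shot 101: 169a + 280b = −85;  Shot 103−Shot 101: 6a + 127b = 0.
Solving gives a = −0.54567, b = 0.02578.
Then c = 719 − a·56 − b·80 = 747.50.
At (308, 457): z = −168.1 + 11.8 + 747.50 = 591.2 m.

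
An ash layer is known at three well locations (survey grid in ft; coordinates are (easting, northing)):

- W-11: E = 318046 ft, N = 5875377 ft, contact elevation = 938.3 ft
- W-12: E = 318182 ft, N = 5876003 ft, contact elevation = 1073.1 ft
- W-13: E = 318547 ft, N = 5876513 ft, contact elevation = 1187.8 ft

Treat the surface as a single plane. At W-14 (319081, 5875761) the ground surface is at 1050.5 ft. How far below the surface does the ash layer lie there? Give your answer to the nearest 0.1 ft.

Two edge vectors: W-11→W-12 = (136, 626, 134.8), W-11→W-13 = (501, 1136, 249.5).
Normal n = (W-11→W-12) × (W-11→W-13) = (3054.2, 33602.8, -159130).
So ∂z/∂E = −n_x/n_z = 0.019193113 and ∂z/∂N = −n_y/n_z = 0.211165714.
Intercept c from W-11: 938.3 − 6104.29 − 1240678.18 = −1245844.17.
At (319081, 5875761): z_contact = 6124.16 + 1240759.26 − 1245844.17 = 1039.25 ft.
Depth below ground = 1050.5 − 1039.25 = 11.2 ft.

11.2 ft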